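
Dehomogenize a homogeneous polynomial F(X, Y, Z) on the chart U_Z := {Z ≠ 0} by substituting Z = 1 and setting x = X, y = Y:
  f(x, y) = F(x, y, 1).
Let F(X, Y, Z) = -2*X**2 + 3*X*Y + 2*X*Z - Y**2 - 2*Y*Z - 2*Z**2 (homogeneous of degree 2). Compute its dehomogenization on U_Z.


f(x, y) = -2*x**2 + 3*x*y + 2*x - y**2 - 2*y - 2

On U_Z we set Z = 1. Each monomial c·X^i·Y^j·Z^k in F becomes c·x^i·y^j·1^k = c·x^i·y^j.
Substituting Z = 1: F(X, Y, 1) = -2*x**2 + 3*x*y + 2*x - y**2 - 2*y - 2.
Note: deg(f) ≤ deg(F) = 2; strict inequality happens when F is divisible by Z (lost terms).


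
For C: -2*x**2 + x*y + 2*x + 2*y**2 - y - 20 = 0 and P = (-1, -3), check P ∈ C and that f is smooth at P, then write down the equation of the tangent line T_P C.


Tangent line at P: 3*x - 14*y - 39 = 0.

Step 1: f(-1, -3) = 0, so P lies on C.
Step 2: partial derivatives
  f_x(x, y) = -4*x + y + 2, f_y(x, y) = x + 4*y - 1.
  f_x(P) = 3, f_y(P) = -14 (gradient nonzero, so P is smooth).
Step 3: tangent line at P: 3·(x − -1) + -14·(y − -3) = 0.
Expanding: 3*x - 14*y - 39 = 0.


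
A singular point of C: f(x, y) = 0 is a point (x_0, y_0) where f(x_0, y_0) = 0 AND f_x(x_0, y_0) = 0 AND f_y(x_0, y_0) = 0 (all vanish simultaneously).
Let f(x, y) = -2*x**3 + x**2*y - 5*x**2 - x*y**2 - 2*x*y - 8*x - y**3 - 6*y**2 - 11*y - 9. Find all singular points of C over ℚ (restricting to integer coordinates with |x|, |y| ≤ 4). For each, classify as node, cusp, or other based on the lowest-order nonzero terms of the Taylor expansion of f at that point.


Singular points: {(-1, -2)}; classification: node.

Compute partial derivatives:
  f_x = -6*x**2 + 2*x*y - 10*x - y**2 - 2*y - 8.
  f_y = x**2 - 2*x*y - 2*x - 3*y**2 - 12*y - 11.
Scan x_0 ∈ {−4, ..., 4}. For each x_0, f_y(x_0, y) is a polynomial in y; find its integer roots y ∈ {−4, ..., 4}, then test f_x and f at those candidates.
  x = -4: f_y(-4, y) = -3*y**2 - 4*y + 13; no integer root y with |y| ≤ 4.
  x = -3: f_y(-3, y) = -3*y**2 - 6*y + 4; no integer root y with |y| ≤ 4.
  x = -2: f_y(-2, y) = -3*y**2 - 8*y - 3; no integer root y with |y| ≤ 4.
  x = -1: f_y(-1, y) = -3*y**2 - 10*y - 8; vanishes at y ∈ {-2}. (-1, -2): f_x = 0, f = 0 — SINGULAR.
  x = 0: f_y(0, y) = -3*y**2 - 12*y - 11; no integer root y with |y| ≤ 4.
  x = 1: f_y(1, y) = -3*y**2 - 14*y - 12; no integer root y with |y| ≤ 4.
  x = 2: f_y(2, y) = -3*y**2 - 16*y - 11; no integer root y with |y| ≤ 4.
  x = 3: f_y(3, y) = -3*y**2 - 18*y - 8; no integer root y with |y| ≤ 4.
  x = 4: f_y(4, y) = -3*y**2 - 20*y - 3; no integer root y with |y| ≤ 4.
Only singular point on the grid: (-1, -2).
Classify: substitute x = -1 + u, y = -2 + v and expand: f = -2*u**3 + u**2*v - u**2 - u*v**2 - v**3 + v**2.
No constant or linear terms (consistent with a singular point). Quadratic part: -u**2 + v**2. Cubic part: -2*u**3 + u**2*v - u*v**2 - v**3.
The quadratic part v**2 - u**2 = (v − u)(v + u) splits into two distinct linear factors, so there are two distinct tangent lines y − -2 = ±(x − -1) — this is a node (ordinary double point).
Classification: node.


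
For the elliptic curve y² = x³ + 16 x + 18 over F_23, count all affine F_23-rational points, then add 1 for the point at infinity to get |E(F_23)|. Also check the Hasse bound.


Affine points = {(0, 8), (0, 15), (1, 9), (1, 14), (2, 9), (2, 14), (3, 1), (3, 22), (4, 10), (4, 13), (5, 4), (5, 19), (6, 10), (6, 13), (7, 6), (7, 17), (12, 11), (12, 12), (13, 10), (13, 13), (16, 0), (20, 9), (20, 14), (21, 1), (21, 22), (22, 1), (22, 22)}; affine count = 27; |E(F_23)| = 28.

Discriminant check: Δ ∝ 4a³ + 27b² = 4·16³ + 27·18² = 4·4096 + 27·324 ≡ 16 (mod 23). Nonzero ⇒ E is nonsingular.
For each x ∈ F_23, compute rhs = x³ + 16·x + 18 mod 23, then count y ∈ F_23 with y² ≡ rhs.
  x = 0: rhs = 18, matching y values: 8, 15 (2 points).
  x = 1: rhs = 12, matching y values: 9, 14 (2 points).
  x = 2: rhs = 12, matching y values: 9, 14 (2 points).
  x = 3: rhs = 1, matching y values: 1, 22 (2 points).
  x = 4: rhs = 8, matching y values: 10, 13 (2 points).
  x = 5: rhs = 16, matching y values: 4, 19 (2 points).
  x = 6: rhs = 8, matching y values: 10, 13 (2 points).
  x = 7: rhs = 13, matching y values: 6, 17 (2 points).
  x = 8: rhs = 14, matching y values: none (0 points).
  x = 9: rhs = 17, matching y values: none (0 points).
  x = 10: rhs = 5, matching y values: none (0 points).
  x = 11: rhs = 7, matching y values: none (0 points).
  x = 12: rhs = 6, matching y values: 11, 12 (2 points).
  x = 13: rhs = 8, matching y values: 10, 13 (2 points).
  x = 14: rhs = 19, matching y values: none (0 points).
  x = 15: rhs = 22, matching y values: none (0 points).
  x = 16: rhs = 0, matching y values: 0 (1 points).
  x = 17: rhs = 5, matching y values: none (0 points).
  x = 18: rhs = 20, matching y values: none (0 points).
  x = 19: rhs = 5, matching y values: none (0 points).
  x = 20: rhs = 12, matching y values: 9, 14 (2 points).
  x = 21: rhs = 1, matching y values: 1, 22 (2 points).
  x = 22: rhs = 1, matching y values: 1, 22 (2 points).
Total affine count: 27.
Full point count |E(F_23)| = 27 + 1 = 28.
Hasse bound: |28 − (23+1)| = |4| = 4 ≤ 2√23 ≈ 9.5917 ✓.


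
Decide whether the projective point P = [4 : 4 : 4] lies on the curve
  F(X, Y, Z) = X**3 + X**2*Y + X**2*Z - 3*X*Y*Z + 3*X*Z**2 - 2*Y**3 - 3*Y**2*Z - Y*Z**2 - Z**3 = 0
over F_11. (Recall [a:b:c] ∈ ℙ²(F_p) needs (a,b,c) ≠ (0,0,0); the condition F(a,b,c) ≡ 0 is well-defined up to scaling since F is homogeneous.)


F(4,4,4) ≡ 8 (mod 11); P is NOT on the curve.

Evaluate F(4, 4, 4) term-by-term (mod 11).
  X**3 ↦ 1·64·1·1 = 64
  X**2*Y ↦ 1·16·4·1 = 64
  X**2*Z ↦ 1·16·1·4 = 64
  -3*X*Y*Z ↦ -3·4·4·4 = -192
  3*X*Z**2 ↦ 3·4·1·16 = 192
  -2*Y**3 ↦ -2·1·64·1 = -128
  -3*Y**2*Z ↦ -3·1·16·4 = -192
  -Y*Z**2 ↦ -1·1·4·16 = -64
  -Z**3 ↦ -1·1·1·64 = -64
Sum: F(4, 4, 4) = (64) + (64) + (64) + (-192) + (192) + (-128) + (-192) + (-64) + (-64) = -256.
Reducing mod 11: -256 ≡ 8 (mod 11).
Since F(a, b, c) ≡ 8 ≠ 0 (mod 11), P does NOT lie on the curve.


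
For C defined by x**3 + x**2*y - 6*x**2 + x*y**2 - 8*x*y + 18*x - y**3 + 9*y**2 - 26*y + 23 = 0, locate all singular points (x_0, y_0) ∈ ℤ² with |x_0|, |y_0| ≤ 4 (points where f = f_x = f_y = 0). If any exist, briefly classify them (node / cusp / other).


Singular points: {(1, 3)}; classification: cusp.

Compute partial derivatives:
  f_x = 3*x**2 + 2*x*y - 12*x + y**2 - 8*y + 18.
  f_y = x**2 + 2*x*y - 8*x - 3*y**2 + 18*y - 26.
Scan x_0 ∈ {−4, ..., 4}. For each x_0, f_y(x_0, y) is a polynomial in y; find its integer roots y ∈ {−4, ..., 4}, then test f_x and f at those candidates.
  x = -4: f_y(-4, y) = -3*y**2 + 10*y + 22; no integer root y with |y| ≤ 4.
  x = -3: f_y(-3, y) = -3*y**2 + 12*y + 7; no integer root y with |y| ≤ 4.
  x = -2: f_y(-2, y) = -3*y**2 + 14*y - 6; no integer root y with |y| ≤ 4.
  x = -1: f_y(-1, y) = -3*y**2 + 16*y - 17; no integer root y with |y| ≤ 4.
  x = 0: f_y(0, y) = -3*y**2 + 18*y - 26; no integer root y with |y| ≤ 4.
  x = 1: f_y(1, y) = -3*y**2 + 20*y - 33; vanishes at y ∈ {3}. (1, 3): f_x = 0, f = 0 — SINGULAR.
  x = 2: f_y(2, y) = -3*y**2 + 22*y - 38; no integer root y with |y| ≤ 4.
  x = 3: f_y(3, y) = -3*y**2 + 24*y - 41; no integer root y with |y| ≤ 4.
  x = 4: f_y(4, y) = -3*y**2 + 26*y - 42; no integer root y with |y| ≤ 4.
Only singular point on the grid: (1, 3).
Classify: substitute x = 1 + u, y = 3 + v and expand: f = u**3 + u**2*v + u*v**2 - v**3 + v**2.
No constant or linear terms (consistent with a singular point). Quadratic part: v**2. Cubic part: u**3 + u**2*v + u*v**2 - v**3.
The quadratic part v**2 is a perfect square, so there is a single (double) tangent line v = 0, i.e. y = 3. Restricting the cubic part to that line (v = 0) leaves u**3 ≠ 0, so f is not divisible by v and the branch is v² ≈ -u**3 to lowest order — this is a cusp.
Classification: cusp.


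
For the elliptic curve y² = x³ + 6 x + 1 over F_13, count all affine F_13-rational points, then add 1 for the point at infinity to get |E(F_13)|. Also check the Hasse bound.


Affine points = {(0, 1), (0, 12), (5, 0), (7, 3), (7, 10), (9, 2), (9, 11)}; affine count = 7; |E(F_13)| = 8.

Discriminant check: Δ ∝ 4a³ + 27b² = 4·6³ + 27·1² = 4·216 + 27·1 ≡ 7 (mod 13). Nonzero ⇒ E is nonsingular.
For each x ∈ F_13, compute rhs = x³ + 6·x + 1 mod 13, then count y ∈ F_13 with y² ≡ rhs.
  x = 0: rhs = 1, matching y values: 1, 12 (2 points).
  x = 1: rhs = 8, matching y values: none (0 points).
  x = 2: rhs = 8, matching y values: none (0 points).
  x = 3: rhs = 7, matching y values: none (0 points).
  x = 4: rhs = 11, matching y values: none (0 points).
  x = 5: rhs = 0, matching y values: 0 (1 points).
  x = 6: rhs = 6, matching y values: none (0 points).
  x = 7: rhs = 9, matching y values: 3, 10 (2 points).
  x = 8: rhs = 2, matching y values: none (0 points).
  x = 9: rhs = 4, matching y values: 2, 11 (2 points).
  x = 10: rhs = 8, matching y values: none (0 points).
  x = 11: rhs = 7, matching y values: none (0 points).
  x = 12: rhs = 7, matching y values: none (0 points).
Total affine count: 7.
Full point count |E(F_13)| = 7 + 1 = 8.
Hasse bound: |8 − (13+1)| = |-6| = 6 ≤ 2√13 ≈ 7.2111 ✓.


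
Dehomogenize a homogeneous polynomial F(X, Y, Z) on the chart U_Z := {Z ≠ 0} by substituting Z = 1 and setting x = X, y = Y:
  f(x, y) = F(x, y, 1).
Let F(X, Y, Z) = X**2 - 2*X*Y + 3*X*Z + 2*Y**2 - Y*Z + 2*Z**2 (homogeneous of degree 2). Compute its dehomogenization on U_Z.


f(x, y) = x**2 - 2*x*y + 3*x + 2*y**2 - y + 2

On U_Z we set Z = 1. Each monomial c·X^i·Y^j·Z^k in F becomes c·x^i·y^j·1^k = c·x^i·y^j.
Substituting Z = 1: F(X, Y, 1) = x**2 - 2*x*y + 3*x + 2*y**2 - y + 2.
Note: deg(f) ≤ deg(F) = 2; strict inequality happens when F is divisible by Z (lost terms).


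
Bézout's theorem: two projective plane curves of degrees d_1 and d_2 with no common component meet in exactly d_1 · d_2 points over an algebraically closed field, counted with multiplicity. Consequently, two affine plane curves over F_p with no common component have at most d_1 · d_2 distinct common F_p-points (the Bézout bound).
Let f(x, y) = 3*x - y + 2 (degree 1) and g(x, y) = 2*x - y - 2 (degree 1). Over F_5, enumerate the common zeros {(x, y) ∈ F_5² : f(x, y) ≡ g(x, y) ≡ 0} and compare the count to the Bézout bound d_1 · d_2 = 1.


Common zeros: {(1, 0)}; count = 1; Bézout bound = 1.

deg(f) = 1, deg(g) = 1, so Bézout bound = 1.
Scan x ∈ F_5. For each x, list the y ∈ F_5 with f(x, y) ≡ 0 and those with g(x, y) ≡ 0 (mod 5); the common zeros in that column are the intersection.
  x = 0: f ≡ 0 at y ∈ {2}; g ≡ 0 at y ∈ {3}; common: ∅.
  x = 1: f ≡ 0 at y ∈ {0}; g ≡ 0 at y ∈ {0}; common: {0}.
  x = 2: f ≡ 0 at y ∈ {3}; g ≡ 0 at y ∈ {2}; common: ∅.
  x = 3: f ≡ 0 at y ∈ {1}; g ≡ 0 at y ∈ {4}; common: ∅.
  x = 4: f ≡ 0 at y ∈ {4}; g ≡ 0 at y ∈ {1}; common: ∅.
Collecting: common zeros = {(1, 0)}, so the count is 1.
Comparison with the Bézout bound: 1 ≤ 1 = deg(f)·deg(g), as expected for curves with no common component (the bound is attained).


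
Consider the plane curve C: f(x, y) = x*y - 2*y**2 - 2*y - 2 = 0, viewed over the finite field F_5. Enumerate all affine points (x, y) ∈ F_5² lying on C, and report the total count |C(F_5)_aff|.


Affine F_5-points: {(1, 1), (2, 2), (2, 3), (3, 4)}; count = 4.

For each of the 25 pairs (x, y) ∈ F_5², evaluate f(x, y) mod 5. Record the zeros.
  x = 0: [0↦3, 1↦4, 2↦1, 3↦4, 4↦3]  zeros at y ∈ ∅
  x = 1: [0↦3, 1↦0, 2↦3, 3↦2, 4↦2]  zeros at y ∈ {1}
  x = 2: [0↦3, 1↦1, 2↦0, 3↦0, 4↦1]  zeros at y ∈ {2, 3}
  x = 3: [0↦3, 1↦2, 2↦2, 3↦3, 4↦0]  zeros at y ∈ {4}
  x = 4: [0↦3, 1↦3, 2↦4, 3↦1, 4↦4]  zeros at y ∈ ∅
Collecting zeros: affine points = {(1, 1), (2, 2), (2, 3), (3, 4)}.
Total count |C(F_5)_aff| = 4.


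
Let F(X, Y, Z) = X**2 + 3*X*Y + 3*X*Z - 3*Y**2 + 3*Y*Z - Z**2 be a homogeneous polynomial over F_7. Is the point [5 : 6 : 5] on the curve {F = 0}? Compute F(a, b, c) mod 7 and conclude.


F(5,6,5) ≡ 0 (mod 7); P is on the curve.

Evaluate F(5, 6, 5) term-by-term (mod 7).
  X**2 ↦ 1·25·1·1 = 25
  3*X*Y ↦ 3·5·6·1 = 90
  3*X*Z ↦ 3·5·1·5 = 75
  -3*Y**2 ↦ -3·1·36·1 = -108
  3*Y*Z ↦ 3·1·6·5 = 90
  -Z**2 ↦ -1·1·1·25 = -25
Sum: F(5, 6, 5) = (25) + (90) + (75) + (-108) + (90) + (-25) = 147.
Reducing mod 7: 147 ≡ 0 (mod 7).
Since F(a, b, c) ≡ 0 (mod 7), P lies on the curve.


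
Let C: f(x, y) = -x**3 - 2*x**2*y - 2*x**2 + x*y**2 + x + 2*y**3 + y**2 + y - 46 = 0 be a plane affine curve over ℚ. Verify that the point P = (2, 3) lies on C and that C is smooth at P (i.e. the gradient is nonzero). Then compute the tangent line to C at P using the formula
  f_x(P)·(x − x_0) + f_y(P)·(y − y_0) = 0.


Tangent line at P: -34*x + 65*y - 127 = 0.

Step 1: f(2, 3) = 0, so P lies on C.
Step 2: partial derivatives
  f_x(x, y) = -3*x**2 - 4*x*y - 4*x + y**2 + 1, f_y(x, y) = -2*x**2 + 2*x*y + 6*y**2 + 2*y + 1.
  f_x(P) = -34, f_y(P) = 65 (gradient nonzero, so P is smooth).
Step 3: tangent line at P: -34·(x − 2) + 65·(y − 3) = 0.
Expanding: -34*x + 65*y - 127 = 0.


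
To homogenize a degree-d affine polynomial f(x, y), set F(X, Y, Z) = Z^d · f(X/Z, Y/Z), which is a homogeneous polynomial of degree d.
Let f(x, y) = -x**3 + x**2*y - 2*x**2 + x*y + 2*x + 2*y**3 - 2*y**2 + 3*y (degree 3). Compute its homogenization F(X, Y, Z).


F(X, Y, Z) = -X**3 + X**2*Y - 2*X**2*Z + X*Y*Z + 2*X*Z**2 + 2*Y**3 - 2*Y**2*Z + 3*Y*Z**2

deg(f) = 3.
Substitute x = X/Z, y = Y/Z into f, then multiply by Z^3.
  monomial -1·x^3·y^0 ↦ -1·X^3·Y^0·Z^0.
  monomial 1·x^2·y^1 ↦ 1·X^2·Y^1·Z^0.
  monomial -2·x^2·y^0 ↦ -2·X^2·Y^0·Z^1.
  monomial 1·x^1·y^1 ↦ 1·X^1·Y^1·Z^1.
  monomial 2·x^1·y^0 ↦ 2·X^1·Y^0·Z^2.
  monomial 2·x^0·y^3 ↦ 2·X^0·Y^3·Z^0.
  monomial -2·x^0·y^2 ↦ -2·X^0·Y^2·Z^1.
  monomial 3·x^0·y^1 ↦ 3·X^0·Y^1·Z^2.
Collecting: F(X, Y, Z) = -X**3 + X**2*Y - 2*X**2*Z + X*Y*Z + 2*X*Z**2 + 2*Y**3 - 2*Y**2*Z + 3*Y*Z**2.


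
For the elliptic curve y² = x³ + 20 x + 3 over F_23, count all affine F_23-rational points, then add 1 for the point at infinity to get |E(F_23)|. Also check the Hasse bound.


Affine points = {(0, 7), (0, 16), (1, 1), (1, 22), (4, 3), (4, 20), (7, 7), (7, 16), (8, 10), (8, 13), (11, 6), (11, 17), (12, 4), (12, 19), (16, 7), (16, 16), (17, 9), (17, 14), (18, 10), (18, 13), (20, 10), (20, 13), (21, 1), (21, 22)}; affine count = 24; |E(F_23)| = 25.

Discriminant check: Δ ∝ 4a³ + 27b² = 4·20³ + 27·3² = 4·8000 + 27·9 ≡ 20 (mod 23). Nonzero ⇒ E is nonsingular.
For each x ∈ F_23, compute rhs = x³ + 20·x + 3 mod 23, then count y ∈ F_23 with y² ≡ rhs.
  x = 0: rhs = 3, matching y values: 7, 16 (2 points).
  x = 1: rhs = 1, matching y values: 1, 22 (2 points).
  x = 2: rhs = 5, matching y values: none (0 points).
  x = 3: rhs = 21, matching y values: none (0 points).
  x = 4: rhs = 9, matching y values: 3, 20 (2 points).
  x = 5: rhs = 21, matching y values: none (0 points).
  x = 6: rhs = 17, matching y values: none (0 points).
  x = 7: rhs = 3, matching y values: 7, 16 (2 points).
  x = 8: rhs = 8, matching y values: 10, 13 (2 points).
  x = 9: rhs = 15, matching y values: none (0 points).
  x = 10: rhs = 7, matching y values: none (0 points).
  x = 11: rhs = 13, matching y values: 6, 17 (2 points).
  x = 12: rhs = 16, matching y values: 4, 19 (2 points).
  x = 13: rhs = 22, matching y values: none (0 points).
  x = 14: rhs = 14, matching y values: none (0 points).
  x = 15: rhs = 21, matching y values: none (0 points).
  x = 16: rhs = 3, matching y values: 7, 16 (2 points).
  x = 17: rhs = 12, matching y values: 9, 14 (2 points).
  x = 18: rhs = 8, matching y values: 10, 13 (2 points).
  x = 19: rhs = 20, matching y values: none (0 points).
  x = 20: rhs = 8, matching y values: 10, 13 (2 points).
  x = 21: rhs = 1, matching y values: 1, 22 (2 points).
  x = 22: rhs = 5, matching y values: none (0 points).
Total affine count: 24.
Full point count |E(F_23)| = 24 + 1 = 25.
Hasse bound: |25 − (23+1)| = |1| = 1 ≤ 2√23 ≈ 9.5917 ✓.


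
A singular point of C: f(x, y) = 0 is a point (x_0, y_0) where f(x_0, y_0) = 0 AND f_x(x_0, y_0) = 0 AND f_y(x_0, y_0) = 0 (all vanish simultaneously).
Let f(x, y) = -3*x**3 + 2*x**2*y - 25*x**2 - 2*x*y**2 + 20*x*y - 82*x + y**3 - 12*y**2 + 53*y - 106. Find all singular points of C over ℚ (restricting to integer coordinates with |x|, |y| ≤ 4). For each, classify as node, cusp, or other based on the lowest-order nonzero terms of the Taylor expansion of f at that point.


Singular points: {(-2, 3)}; classification: node.

Compute partial derivatives:
  f_x = -9*x**2 + 4*x*y - 50*x - 2*y**2 + 20*y - 82.
  f_y = 2*x**2 - 4*x*y + 20*x + 3*y**2 - 24*y + 53.
Scan x_0 ∈ {−4, ..., 4}. For each x_0, f_y(x_0, y) is a polynomial in y; find its integer roots y ∈ {−4, ..., 4}, then test f_x and f at those candidates.
  x = -4: f_y(-4, y) = 3*y**2 - 8*y + 5; vanishes at y ∈ {1}. (-4, 1): f_x = -24 ≠ 0.
  x = -3: f_y(-3, y) = 3*y**2 - 12*y + 11; no integer root y with |y| ≤ 4.
  x = -2: f_y(-2, y) = 3*y**2 - 16*y + 21; vanishes at y ∈ {3}. (-2, 3): f_x = 0, f = 0 — SINGULAR.
  x = -1: f_y(-1, y) = 3*y**2 - 20*y + 35; no integer root y with |y| ≤ 4.
  x = 0: f_y(0, y) = 3*y**2 - 24*y + 53; no integer root y with |y| ≤ 4.
  x = 1: f_y(1, y) = 3*y**2 - 28*y + 75; no integer root y with |y| ≤ 4.
  x = 2: f_y(2, y) = 3*y**2 - 32*y + 101; no integer root y with |y| ≤ 4.
  x = 3: f_y(3, y) = 3*y**2 - 36*y + 131; no integer root y with |y| ≤ 4.
  x = 4: f_y(4, y) = 3*y**2 - 40*y + 165; no integer root y with |y| ≤ 4.
Only singular point on the grid: (-2, 3).
Classify: substitute x = -2 + u, y = 3 + v and expand: f = -3*u**3 + 2*u**2*v - u**2 - 2*u*v**2 + v**3 + v**2.
No constant or linear terms (consistent with a singular point). Quadratic part: -u**2 + v**2. Cubic part: -3*u**3 + 2*u**2*v - 2*u*v**2 + v**3.
The quadratic part v**2 - u**2 = (v − u)(v + u) splits into two distinct linear factors, so there are two distinct tangent lines y − 3 = ±(x − -2) — this is a node (ordinary double point).
Classification: node.


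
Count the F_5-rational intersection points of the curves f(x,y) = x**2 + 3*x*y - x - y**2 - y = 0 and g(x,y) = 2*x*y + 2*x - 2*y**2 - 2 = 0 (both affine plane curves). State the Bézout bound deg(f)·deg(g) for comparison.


Common zeros: {(1, 0)}; count = 1; Bézout bound = 4.

deg(f) = 2, deg(g) = 2, so Bézout bound = 4.
Scan x ∈ F_5. For each x, list the y ∈ F_5 with f(x, y) ≡ 0 and those with g(x, y) ≡ 0 (mod 5); the common zeros in that column are the intersection.
  x = 0: f ≡ 0 at y ∈ {0, 4}; g ≡ 0 at y ∈ {2, 3}; common: ∅.
  x = 1: f ≡ 0 at y ∈ {0, 2}; g ≡ 0 at y ∈ {0, 1}; common: {0}.
  x = 2: f ≡ 0 at y ∈ ∅; g ≡ 0 at y ∈ ∅; common: ∅.
  x = 3: f ≡ 0 at y ∈ ∅; g ≡ 0 at y ∈ ∅; common: ∅.
  x = 4: f ≡ 0 at y ∈ {2, 4}; g ≡ 0 at y ∈ ∅; common: ∅.
Collecting: common zeros = {(1, 0)}, so the count is 1.
Comparison with the Bézout bound: 1 ≤ 4 = deg(f)·deg(g), as expected for curves with no common component (the affine F_5-count falls short of the bound because intersections may lie at infinity, over extension fields, or carry multiplicity).


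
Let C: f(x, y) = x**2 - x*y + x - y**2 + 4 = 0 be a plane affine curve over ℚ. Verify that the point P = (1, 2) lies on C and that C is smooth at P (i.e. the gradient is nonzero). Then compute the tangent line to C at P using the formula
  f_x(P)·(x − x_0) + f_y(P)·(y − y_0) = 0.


Tangent line at P: x - 5*y + 9 = 0.

Step 1: f(1, 2) = 0, so P lies on C.
Step 2: partial derivatives
  f_x(x, y) = 2*x - y + 1, f_y(x, y) = -x - 2*y.
  f_x(P) = 1, f_y(P) = -5 (gradient nonzero, so P is smooth).
Step 3: tangent line at P: 1·(x − 1) + -5·(y − 2) = 0.
Expanding: x - 5*y + 9 = 0.


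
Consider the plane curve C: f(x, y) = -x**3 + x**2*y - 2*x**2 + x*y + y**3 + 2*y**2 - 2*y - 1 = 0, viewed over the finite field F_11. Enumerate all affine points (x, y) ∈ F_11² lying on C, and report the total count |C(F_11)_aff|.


Affine F_11-points: {(0, 1), (0, 2), (0, 6), (3, 1), (3, 9), (3, 10), (5, 0), (6, 4), (6, 8), (7, 1), (7, 9), (7, 10), (8, 9), (9, 3), (9, 7), (9, 10)}; count = 16.

For each of the 121 pairs (x, y) ∈ F_11², evaluate f(x, y) mod 11. Record the zeros.
  x = 0: [0↦10, 1↦0, 2↦0, 3↦5, 4↦10, 5↦10, 6↦0, 7↦8, 8↦7, 9↦3, 10↦2]  zeros at y ∈ {1, 2, 6}
  x = 1: [0↦7, 1↦10, 2↦1, 3↦8, 4↦4, 5↦6, 6↦9, 7↦8, 8↦9, 9↦7, 10↦8]  zeros at y ∈ ∅
  x = 2: [0↦5, 1↦1, 2↦7, 3↦7, 4↦7, 5↦2, 6↦9, 7↦1, 8↦6, 9↦8, 10↦2]  zeros at y ∈ ∅
  x = 3: [0↦9, 1↦0, 2↦1, 3↦7, 4↦2, 5↦3, 6↦5, 7↦3, 8↦3, 9↦0, 10↦0]  zeros at y ∈ {1, 9, 10}
  x = 4: [0↦2, 1↦1, 2↦10, 3↦2, 4↦5, 5↦3, 6↦2, 7↦8, 8↦5, 9↦10, 10↦7]  zeros at y ∈ ∅
  x = 5: [0↦0, 1↦9, 2↦6, 3↦8, 4↦10, 5↦7, 6↦5, 7↦10, 8↦6, 9↦10, 10↦6]  zeros at y ∈ {0}
  x = 6: [0↦8, 1↦7, 2↦5, 3↦8, 4↦0, 5↦9, 6↦8, 7↦3, 8↦0, 9↦5, 10↦2]  zeros at y ∈ {4, 8}
  x = 7: [0↦9, 1↦0, 2↦1, 3↦7, 4↦2, 5↦3, 6↦5, 7↦3, 8↦3, 9↦0, 10↦0]  zeros at y ∈ {1, 9, 10}
  x = 8: [0↦8, 1↦4, 2↦10, 3↦10, 4↦10, 5↦5, 6↦1, 7↦4, 8↦9, 9↦0, 10↦5]  zeros at y ∈ {9}
  x = 9: [0↦10, 1↦2, 2↦4, 3↦0, 4↦7, 5↦9, 6↦1, 7↦0, 8↦1, 9↦10, 10↦0]  zeros at y ∈ {3, 7, 10}
  x = 10: [0↦9, 1↦10, 2↦10, 3↦4, 4↦9, 5↦9, 6↦10, 7↦7, 8↦6, 9↦2, 10↦1]  zeros at y ∈ ∅
Collecting zeros: affine points = {(0, 1), (0, 2), (0, 6), (3, 1), (3, 9), (3, 10), (5, 0), (6, 4), (6, 8), (7, 1), (7, 9), (7, 10), (8, 9), (9, 3), (9, 7), (9, 10)}.
Total count |C(F_11)_aff| = 16.


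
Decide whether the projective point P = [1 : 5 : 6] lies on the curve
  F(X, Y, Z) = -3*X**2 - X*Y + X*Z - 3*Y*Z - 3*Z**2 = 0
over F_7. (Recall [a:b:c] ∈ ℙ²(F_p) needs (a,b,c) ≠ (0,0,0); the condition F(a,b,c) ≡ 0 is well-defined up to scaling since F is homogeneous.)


F(1,5,6) ≡ 3 (mod 7); P is NOT on the curve.

Evaluate F(1, 5, 6) term-by-term (mod 7).
  -3*X**2 ↦ -3·1·1·1 = -3
  -X*Y ↦ -1·1·5·1 = -5
  X*Z ↦ 1·1·1·6 = 6
  -3*Y*Z ↦ -3·1·5·6 = -90
  -3*Z**2 ↦ -3·1·1·36 = -108
Sum: F(1, 5, 6) = (-3) + (-5) + (6) + (-90) + (-108) = -200.
Reducing mod 7: -200 ≡ 3 (mod 7).
Since F(a, b, c) ≡ 3 ≠ 0 (mod 7), P does NOT lie on the curve.


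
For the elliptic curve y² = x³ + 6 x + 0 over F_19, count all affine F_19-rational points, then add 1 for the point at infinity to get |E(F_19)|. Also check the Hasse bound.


Affine points = {(0, 0), (1, 8), (1, 11), (2, 1), (2, 18), (3, 8), (3, 11), (6, 9), (6, 10), (7, 9), (7, 10), (8, 3), (8, 16), (9, 2), (9, 17), (14, 4), (14, 15), (15, 8), (15, 11)}; affine count = 19; |E(F_19)| = 20.

Discriminant check: Δ ∝ 4a³ + 27b² = 4·6³ + 27·0² = 4·216 + 27·0 ≡ 9 (mod 19). Nonzero ⇒ E is nonsingular.
For each x ∈ F_19, compute rhs = x³ + 6·x + 0 mod 19, then count y ∈ F_19 with y² ≡ rhs.
  x = 0: rhs = 0, matching y values: 0 (1 points).
  x = 1: rhs = 7, matching y values: 8, 11 (2 points).
  x = 2: rhs = 1, matching y values: 1, 18 (2 points).
  x = 3: rhs = 7, matching y values: 8, 11 (2 points).
  x = 4: rhs = 12, matching y values: none (0 points).
  x = 5: rhs = 3, matching y values: none (0 points).
  x = 6: rhs = 5, matching y values: 9, 10 (2 points).
  x = 7: rhs = 5, matching y values: 9, 10 (2 points).
  x = 8: rhs = 9, matching y values: 3, 16 (2 points).
  x = 9: rhs = 4, matching y values: 2, 17 (2 points).
  x = 10: rhs = 15, matching y values: none (0 points).
  x = 11: rhs = 10, matching y values: none (0 points).
  x = 12: rhs = 14, matching y values: none (0 points).
  x = 13: rhs = 14, matching y values: none (0 points).
  x = 14: rhs = 16, matching y values: 4, 15 (2 points).
  x = 15: rhs = 7, matching y values: 8, 11 (2 points).
  x = 16: rhs = 12, matching y values: none (0 points).
  x = 17: rhs = 18, matching y values: none (0 points).
  x = 18: rhs = 12, matching y values: none (0 points).
Total affine count: 19.
Full point count |E(F_19)| = 19 + 1 = 20.
Hasse bound: |20 − (19+1)| = |0| = 0 ≤ 2√19 ≈ 8.7178 ✓.


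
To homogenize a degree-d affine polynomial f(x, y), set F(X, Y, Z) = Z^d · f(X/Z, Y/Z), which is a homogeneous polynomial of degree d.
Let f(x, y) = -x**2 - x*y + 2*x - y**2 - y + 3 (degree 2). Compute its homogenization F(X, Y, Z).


F(X, Y, Z) = -X**2 - X*Y + 2*X*Z - Y**2 - Y*Z + 3*Z**2

deg(f) = 2.
Substitute x = X/Z, y = Y/Z into f, then multiply by Z^2.
  monomial -1·x^2·y^0 ↦ -1·X^2·Y^0·Z^0.
  monomial -1·x^1·y^1 ↦ -1·X^1·Y^1·Z^0.
  monomial 2·x^1·y^0 ↦ 2·X^1·Y^0·Z^1.
  monomial -1·x^0·y^2 ↦ -1·X^0·Y^2·Z^0.
  monomial -1·x^0·y^1 ↦ -1·X^0·Y^1·Z^1.
  monomial 3·x^0·y^0 ↦ 3·X^0·Y^0·Z^2.
Collecting: F(X, Y, Z) = -X**2 - X*Y + 2*X*Z - Y**2 - Y*Z + 3*Z**2.


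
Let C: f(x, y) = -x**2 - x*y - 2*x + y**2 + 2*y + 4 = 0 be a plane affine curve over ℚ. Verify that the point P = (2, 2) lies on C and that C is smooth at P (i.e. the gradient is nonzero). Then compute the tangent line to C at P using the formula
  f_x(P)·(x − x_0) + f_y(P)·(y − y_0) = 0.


Tangent line at P: -8*x + 4*y + 8 = 0.

Step 1: f(2, 2) = 0, so P lies on C.
Step 2: partial derivatives
  f_x(x, y) = -2*x - y - 2, f_y(x, y) = -x + 2*y + 2.
  f_x(P) = -8, f_y(P) = 4 (gradient nonzero, so P is smooth).
Step 3: tangent line at P: -8·(x − 2) + 4·(y − 2) = 0.
Expanding: -8*x + 4*y + 8 = 0.


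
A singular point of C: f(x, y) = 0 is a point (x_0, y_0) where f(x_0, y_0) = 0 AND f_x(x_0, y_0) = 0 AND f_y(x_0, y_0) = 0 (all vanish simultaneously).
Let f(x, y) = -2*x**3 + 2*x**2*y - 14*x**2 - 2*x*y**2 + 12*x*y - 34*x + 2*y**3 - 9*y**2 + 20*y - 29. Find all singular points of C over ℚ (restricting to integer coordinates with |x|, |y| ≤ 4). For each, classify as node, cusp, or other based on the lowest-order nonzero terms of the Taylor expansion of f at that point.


Singular points: {(-2, 1)}; classification: cusp.

Compute partial derivatives:
  f_x = -6*x**2 + 4*x*y - 28*x - 2*y**2 + 12*y - 34.
  f_y = 2*x**2 - 4*x*y + 12*x + 6*y**2 - 18*y + 20.
Scan x_0 ∈ {−4, ..., 4}. For each x_0, f_y(x_0, y) is a polynomial in y; find its integer roots y ∈ {−4, ..., 4}, then test f_x and f at those candidates.
  x = -4: f_y(-4, y) = 6*y**2 - 2*y + 4; no integer root y with |y| ≤ 4.
  x = -3: f_y(-3, y) = 6*y**2 - 6*y + 2; no integer root y with |y| ≤ 4.
  x = -2: f_y(-2, y) = 6*y**2 - 10*y + 4; vanishes at y ∈ {1}. (-2, 1): f_x = 0, f = 0 — SINGULAR.
  x = -1: f_y(-1, y) = 6*y**2 - 14*y + 10; no integer root y with |y| ≤ 4.
  x = 0: f_y(0, y) = 6*y**2 - 18*y + 20; no integer root y with |y| ≤ 4.
  x = 1: f_y(1, y) = 6*y**2 - 22*y + 34; no integer root y with |y| ≤ 4.
  x = 2: f_y(2, y) = 6*y**2 - 26*y + 52; no integer root y with |y| ≤ 4.
  x = 3: f_y(3, y) = 6*y**2 - 30*y + 74; no integer root y with |y| ≤ 4.
  x = 4: f_y(4, y) = 6*y**2 - 34*y + 100; no integer root y with |y| ≤ 4.
Only singular point on the grid: (-2, 1).
Classify: substitute x = -2 + u, y = 1 + v and expand: f = -2*u**3 + 2*u**2*v - 2*u*v**2 + 2*v**3 + v**2.
No constant or linear terms (consistent with a singular point). Quadratic part: v**2. Cubic part: -2*u**3 + 2*u**2*v - 2*u*v**2 + 2*v**3.
The quadratic part v**2 is a perfect square, so there is a single (double) tangent line v = 0, i.e. y = 1. Restricting the cubic part to that line (v = 0) leaves -2*u**3 ≠ 0, so f is not divisible by v and the branch is v² ≈ 2*u**3 to lowest order — this is a cusp.
Classification: cusp.


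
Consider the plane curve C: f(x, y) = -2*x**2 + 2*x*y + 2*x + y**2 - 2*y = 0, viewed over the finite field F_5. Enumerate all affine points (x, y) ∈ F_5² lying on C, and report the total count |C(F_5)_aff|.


Affine F_5-points: {(0, 0), (0, 2), (1, 0), (2, 4), (3, 2), (3, 4)}; count = 6.

For each of the 25 pairs (x, y) ∈ F_5², evaluate f(x, y) mod 5. Record the zeros.
  x = 0: [0↦0, 1↦4, 2↦0, 3↦3, 4↦3]  zeros at y ∈ {0, 2}
  x = 1: [0↦0, 1↦1, 2↦4, 3↦4, 4↦1]  zeros at y ∈ {0}
  x = 2: [0↦1, 1↦4, 2↦4, 3↦1, 4↦0]  zeros at y ∈ {4}
  x = 3: [0↦3, 1↦3, 2↦0, 3↦4, 4↦0]  zeros at y ∈ {2, 4}
  x = 4: [0↦1, 1↦3, 2↦2, 3↦3, 4↦1]  zeros at y ∈ ∅
Collecting zeros: affine points = {(0, 0), (0, 2), (1, 0), (2, 4), (3, 2), (3, 4)}.
Total count |C(F_5)_aff| = 6.


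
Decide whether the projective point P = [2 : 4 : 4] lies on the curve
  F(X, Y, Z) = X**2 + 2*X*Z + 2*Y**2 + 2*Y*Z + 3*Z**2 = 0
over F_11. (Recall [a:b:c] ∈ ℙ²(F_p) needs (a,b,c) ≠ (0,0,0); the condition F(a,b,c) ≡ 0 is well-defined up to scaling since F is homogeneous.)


F(2,4,4) ≡ 0 (mod 11); P is on the curve.

Evaluate F(2, 4, 4) term-by-term (mod 11).
  X**2 ↦ 1·4·1·1 = 4
  2*X*Z ↦ 2·2·1·4 = 16
  2*Y**2 ↦ 2·1·16·1 = 32
  2*Y*Z ↦ 2·1·4·4 = 32
  3*Z**2 ↦ 3·1·1·16 = 48
Sum: F(2, 4, 4) = (4) + (16) + (32) + (32) + (48) = 132.
Reducing mod 11: 132 ≡ 0 (mod 11).
Since F(a, b, c) ≡ 0 (mod 11), P lies on the curve.


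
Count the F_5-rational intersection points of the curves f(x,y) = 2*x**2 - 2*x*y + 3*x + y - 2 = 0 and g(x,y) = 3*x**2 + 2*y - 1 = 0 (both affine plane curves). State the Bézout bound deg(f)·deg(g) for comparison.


Common zeros: {(3, 2)}; count = 1; Bézout bound = 4.

deg(f) = 2, deg(g) = 2, so Bézout bound = 4.
Scan x ∈ F_5. For each x, list the y ∈ F_5 with f(x, y) ≡ 0 and those with g(x, y) ≡ 0 (mod 5); the common zeros in that column are the intersection.
  x = 0: f ≡ 0 at y ∈ {2}; g ≡ 0 at y ∈ {3}; common: ∅.
  x = 1: f ≡ 0 at y ∈ {3}; g ≡ 0 at y ∈ {4}; common: ∅.
  x = 2: f ≡ 0 at y ∈ {4}; g ≡ 0 at y ∈ {2}; common: ∅.
  x = 3: f ≡ 0 at y ∈ {0, 1, 2, 3, 4}; g ≡ 0 at y ∈ {2}; common: {2}.
  x = 4: f ≡ 0 at y ∈ {1}; g ≡ 0 at y ∈ {4}; common: ∅.
Collecting: common zeros = {(3, 2)}, so the count is 1.
Comparison with the Bézout bound: 1 ≤ 4 = deg(f)·deg(g), as expected for curves with no common component (the affine F_5-count falls short of the bound because intersections may lie at infinity, over extension fields, or carry multiplicity).


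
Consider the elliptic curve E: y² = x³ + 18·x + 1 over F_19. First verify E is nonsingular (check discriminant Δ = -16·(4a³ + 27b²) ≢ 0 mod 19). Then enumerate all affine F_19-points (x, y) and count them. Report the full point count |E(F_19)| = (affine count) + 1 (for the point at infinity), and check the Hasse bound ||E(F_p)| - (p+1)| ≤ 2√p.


Affine points = {(0, 1), (0, 18), (1, 1), (1, 18), (2, 8), (2, 11), (3, 5), (3, 14), (4, 2), (4, 17), (5, 8), (5, 11), (8, 7), (8, 12), (12, 8), (12, 11), (13, 0), (15, 6), (15, 13), (18, 1), (18, 18)}; affine count = 21; |E(F_19)| = 22.

Discriminant check: Δ ∝ 4a³ + 27b² = 4·18³ + 27·1² = 4·5832 + 27·1 ≡ 4 (mod 19). Nonzero ⇒ E is nonsingular.
For each x ∈ F_19, compute rhs = x³ + 18·x + 1 mod 19, then count y ∈ F_19 with y² ≡ rhs.
  x = 0: rhs = 1, matching y values: 1, 18 (2 points).
  x = 1: rhs = 1, matching y values: 1, 18 (2 points).
  x = 2: rhs = 7, matching y values: 8, 11 (2 points).
  x = 3: rhs = 6, matching y values: 5, 14 (2 points).
  x = 4: rhs = 4, matching y values: 2, 17 (2 points).
  x = 5: rhs = 7, matching y values: 8, 11 (2 points).
  x = 6: rhs = 2, matching y values: none (0 points).
  x = 7: rhs = 14, matching y values: none (0 points).
  x = 8: rhs = 11, matching y values: 7, 12 (2 points).
  x = 9: rhs = 18, matching y values: none (0 points).
  x = 10: rhs = 3, matching y values: none (0 points).
  x = 11: rhs = 10, matching y values: none (0 points).
  x = 12: rhs = 7, matching y values: 8, 11 (2 points).
  x = 13: rhs = 0, matching y values: 0 (1 points).
  x = 14: rhs = 14, matching y values: none (0 points).
  x = 15: rhs = 17, matching y values: 6, 13 (2 points).
  x = 16: rhs = 15, matching y values: none (0 points).
  x = 17: rhs = 14, matching y values: none (0 points).
  x = 18: rhs = 1, matching y values: 1, 18 (2 points).
Total affine count: 21.
Full point count |E(F_19)| = 21 + 1 = 22.
Hasse bound: |22 − (19+1)| = |2| = 2 ≤ 2√19 ≈ 8.7178 ✓.


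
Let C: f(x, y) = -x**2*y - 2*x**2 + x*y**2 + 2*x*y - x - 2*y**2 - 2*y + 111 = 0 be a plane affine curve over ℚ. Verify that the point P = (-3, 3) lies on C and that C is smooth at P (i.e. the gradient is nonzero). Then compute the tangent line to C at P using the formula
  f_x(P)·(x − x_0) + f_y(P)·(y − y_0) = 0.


Tangent line at P: 44*x - 47*y + 273 = 0.

Step 1: f(-3, 3) = 0, so P lies on C.
Step 2: partial derivatives
  f_x(x, y) = -2*x*y - 4*x + y**2 + 2*y - 1, f_y(x, y) = -x**2 + 2*x*y + 2*x - 4*y - 2.
  f_x(P) = 44, f_y(P) = -47 (gradient nonzero, so P is smooth).
Step 3: tangent line at P: 44·(x − -3) + -47·(y − 3) = 0.
Expanding: 44*x - 47*y + 273 = 0.


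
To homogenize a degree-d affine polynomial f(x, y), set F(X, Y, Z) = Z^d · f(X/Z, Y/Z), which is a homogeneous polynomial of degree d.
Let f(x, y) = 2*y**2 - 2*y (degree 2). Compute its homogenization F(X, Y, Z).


F(X, Y, Z) = 2*Y**2 - 2*Y*Z

deg(f) = 2.
Substitute x = X/Z, y = Y/Z into f, then multiply by Z^2.
  monomial 2·x^0·y^2 ↦ 2·X^0·Y^2·Z^0.
  monomial -2·x^0·y^1 ↦ -2·X^0·Y^1·Z^1.
Collecting: F(X, Y, Z) = 2*Y**2 - 2*Y*Z.


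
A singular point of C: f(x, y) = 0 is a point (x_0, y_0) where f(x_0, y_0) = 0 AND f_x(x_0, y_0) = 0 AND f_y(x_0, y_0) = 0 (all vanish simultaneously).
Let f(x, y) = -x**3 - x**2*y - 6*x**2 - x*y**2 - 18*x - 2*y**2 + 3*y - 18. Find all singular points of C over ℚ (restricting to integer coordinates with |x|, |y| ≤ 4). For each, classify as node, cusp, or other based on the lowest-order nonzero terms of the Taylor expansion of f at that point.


Singular points: {(-3, 3)}; classification: cusp.

Compute partial derivatives:
  f_x = -3*x**2 - 2*x*y - 12*x - y**2 - 18.
  f_y = -x**2 - 2*x*y - 4*y + 3.
Scan x_0 ∈ {−4, ..., 4}. For each x_0, f_y(x_0, y) is a polynomial in y; find its integer roots y ∈ {−4, ..., 4}, then test f_x and f at those candidates.
  x = -4: f_y(-4, y) = 4*y - 13; no integer root y with |y| ≤ 4.
  x = -3: f_y(-3, y) = 2*y - 6; vanishes at y ∈ {3}. (-3, 3): f_x = 0, f = 0 — SINGULAR.
  x = -2: f_y(-2, y) = -1; no integer root y with |y| ≤ 4.
  x = -1: f_y(-1, y) = 2 - 2*y; vanishes at y ∈ {1}. (-1, 1): f_x = -8 ≠ 0.
  x = 0: f_y(0, y) = 3 - 4*y; no integer root y with |y| ≤ 4.
  x = 1: f_y(1, y) = 2 - 6*y; no integer root y with |y| ≤ 4.
  x = 2: f_y(2, y) = -8*y - 1; no integer root y with |y| ≤ 4.
  x = 3: f_y(3, y) = -10*y - 6; no integer root y with |y| ≤ 4.
  x = 4: f_y(4, y) = -12*y - 13; no integer root y with |y| ≤ 4.
Only singular point on the grid: (-3, 3).
Classify: substitute x = -3 + u, y = 3 + v and expand: f = -u**3 - u**2*v - u*v**2 + v**2.
No constant or linear terms (consistent with a singular point). Quadratic part: v**2. Cubic part: -u**3 - u**2*v - u*v**2.
The quadratic part v**2 is a perfect square, so there is a single (double) tangent line v = 0, i.e. y = 3. Restricting the cubic part to that line (v = 0) leaves -u**3 ≠ 0, so f is not divisible by v and the branch is v² ≈ u**3 to lowest order — this is a cusp.
Classification: cusp.


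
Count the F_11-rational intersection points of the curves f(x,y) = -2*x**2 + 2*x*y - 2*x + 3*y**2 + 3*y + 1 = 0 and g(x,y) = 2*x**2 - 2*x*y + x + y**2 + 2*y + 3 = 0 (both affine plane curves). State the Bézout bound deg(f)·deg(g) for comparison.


Common zeros: {(10, 9)}; count = 1; Bézout bound = 4.

deg(f) = 2, deg(g) = 2, so Bézout bound = 4.
Scan x ∈ F_11. For each x, list the y ∈ F_11 with f(x, y) ≡ 0 and those with g(x, y) ≡ 0 (mod 11); the common zeros in that column are the intersection.
  x = 0: f ≡ 0 at y ∈ ∅; g ≡ 0 at y ∈ {2, 7}; common: ∅.
  x = 1: f ≡ 0 at y ∈ ∅; g ≡ 0 at y ∈ {4, 7}; common: ∅.
  x = 2: f ≡ 0 at y ∈ {0, 5}; g ≡ 0 at y ∈ ∅; common: ∅.
  x = 3: f ≡ 0 at y ∈ {1, 7}; g ≡ 0 at y ∈ ∅; common: ∅.
  x = 4: f ≡ 0 at y ∈ ∅; g ≡ 0 at y ∈ {8, 9}; common: ∅.
  x = 5: f ≡ 0 at y ∈ ∅; g ≡ 0 at y ∈ ∅; common: ∅.
  x = 6: f ≡ 0 at y ∈ {3}; g ≡ 0 at y ∈ ∅; common: ∅.
  x = 7: f ≡ 0 at y ∈ {3, 6}; g ≡ 0 at y ∈ {2, 10}; common: ∅.
  x = 8: f ≡ 0 at y ∈ {0, 1}; g ≡ 0 at y ∈ {4, 10}; common: ∅.
  x = 9: f ≡ 0 at y ∈ {6, 9}; g ≡ 0 at y ∈ {8}; common: ∅.
  x = 10: f ≡ 0 at y ∈ {9}; g ≡ 0 at y ∈ {9}; common: {9}.
Collecting: common zeros = {(10, 9)}, so the count is 1.
Comparison with the Bézout bound: 1 ≤ 4 = deg(f)·deg(g), as expected for curves with no common component (the affine F_11-count falls short of the bound because intersections may lie at infinity, over extension fields, or carry multiplicity).


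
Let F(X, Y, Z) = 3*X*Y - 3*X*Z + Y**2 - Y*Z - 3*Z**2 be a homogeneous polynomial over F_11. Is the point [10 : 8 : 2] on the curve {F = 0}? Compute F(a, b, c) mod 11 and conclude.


F(10,8,2) ≡ 7 (mod 11); P is NOT on the curve.

Evaluate F(10, 8, 2) term-by-term (mod 11).
  3*X*Y ↦ 3·10·8·1 = 240
  -3*X*Z ↦ -3·10·1·2 = -60
  Y**2 ↦ 1·1·64·1 = 64
  -Y*Z ↦ -1·1·8·2 = -16
  -3*Z**2 ↦ -3·1·1·4 = -12
Sum: F(10, 8, 2) = (240) + (-60) + (64) + (-16) + (-12) = 216.
Reducing mod 11: 216 ≡ 7 (mod 11).
Since F(a, b, c) ≡ 7 ≠ 0 (mod 11), P does NOT lie on the curve.


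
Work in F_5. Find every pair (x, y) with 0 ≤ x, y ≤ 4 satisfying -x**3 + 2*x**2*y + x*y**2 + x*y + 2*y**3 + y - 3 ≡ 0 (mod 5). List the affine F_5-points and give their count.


Affine F_5-points: {(0, 1), (0, 2), (2, 2), (3, 0)}; count = 4.

For each of the 25 pairs (x, y) ∈ F_5², evaluate f(x, y) mod 5. Record the zeros.
  x = 0: [0↦2, 1↦0, 2↦0, 3↦4, 4↦4]  zeros at y ∈ {1, 2}
  x = 1: [0↦1, 1↦3, 2↦4, 3↦1, 4↦1]  zeros at y ∈ ∅
  x = 2: [0↦4, 1↦4, 2↦0, 3↦4, 4↦3]  zeros at y ∈ {2}
  x = 3: [0↦0, 1↦2, 2↦2, 3↦2, 4↦4]  zeros at y ∈ {0}
  x = 4: [0↦3, 1↦1, 2↦4, 3↦4, 4↦3]  zeros at y ∈ ∅
Collecting zeros: affine points = {(0, 1), (0, 2), (2, 2), (3, 0)}.
Total count |C(F_5)_aff| = 4.


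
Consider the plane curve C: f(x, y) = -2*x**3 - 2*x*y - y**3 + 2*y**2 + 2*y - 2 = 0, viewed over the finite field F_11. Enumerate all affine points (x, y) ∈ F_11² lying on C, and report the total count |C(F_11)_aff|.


Affine F_11-points: {(2, 2), (2, 3), (2, 8), (3, 3), (4, 10), (5, 9), (6, 3), (6, 4), (6, 6), (8, 6), (9, 10), (10, 0), (10, 5), (10, 8)}; count = 14.

For each of the 121 pairs (x, y) ∈ F_11², evaluate f(x, y) mod 11. Record the zeros.
  x = 0: [0↦9, 1↦1, 2↦2, 3↦6, 4↦7, 5↦10, 6↦9, 7↦9, 8↦4, 9↦10, 10↦10]  zeros at y ∈ ∅
  x = 1: [0↦7, 1↦8, 2↦7, 3↦9, 4↦8, 5↦9, 6↦6, 7↦4, 8↦8, 9↦1, 10↦10]  zeros at y ∈ ∅
  x = 2: [0↦4, 1↦3, 2↦0, 3↦0, 4↦8, 5↦7, 6↦2, 7↦9, 8↦0, 9↦2, 10↦9]  zeros at y ∈ {2, 3, 8}
  x = 3: [0↦10, 1↦7, 2↦2, 3↦0, 4↦6, 5↦3, 6↦7, 7↦1, 8↦1, 9↦1, 10↦6]  zeros at y ∈ {3}
  x = 4: [0↦2, 1↦8, 2↦1, 3↦8, 4↦1, 5↦7, 6↦9, 7↦1, 8↦10, 9↦8, 10↦0]  zeros at y ∈ {10}
  x = 5: [0↦1, 1↦5, 2↦7, 3↦1, 4↦3, 5↦7, 6↦7, 7↦8, 8↦4, 9↦0, 10↦1]  zeros at y ∈ {9}
  x = 6: [0↦6, 1↦8, 2↦8, 3↦0, 4↦0, 5↦2, 6↦0, 7↦10, 8↦4, 9↦9, 10↦8]  zeros at y ∈ {3, 4, 6}
  x = 7: [0↦5, 1↦5, 2↦3, 3↦4, 4↦2, 5↦2, 6↦9, 7↦6, 8↦9, 9↦1, 10↦9]  zeros at y ∈ ∅
  x = 8: [0↦8, 1↦6, 2↦2, 3↦1, 4↦8, 5↦6, 6↦0, 7↦6, 8↦7, 9↦8, 10↦3]  zeros at y ∈ {6}
  x = 9: [0↦3, 1↦10, 2↦4, 3↦1, 4↦6, 5↦2, 6↦5, 7↦9, 8↦8, 9↦7, 10↦0]  zeros at y ∈ {10}
  x = 10: [0↦0, 1↦5, 2↦8, 3↦3, 4↦6, 5↦0, 6↦1, 7↦3, 8↦0, 9↦8, 10↦10]  zeros at y ∈ {0, 5, 8}
Collecting zeros: affine points = {(2, 2), (2, 3), (2, 8), (3, 3), (4, 10), (5, 9), (6, 3), (6, 4), (6, 6), (8, 6), (9, 10), (10, 0), (10, 5), (10, 8)}.
Total count |C(F_11)_aff| = 14.
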